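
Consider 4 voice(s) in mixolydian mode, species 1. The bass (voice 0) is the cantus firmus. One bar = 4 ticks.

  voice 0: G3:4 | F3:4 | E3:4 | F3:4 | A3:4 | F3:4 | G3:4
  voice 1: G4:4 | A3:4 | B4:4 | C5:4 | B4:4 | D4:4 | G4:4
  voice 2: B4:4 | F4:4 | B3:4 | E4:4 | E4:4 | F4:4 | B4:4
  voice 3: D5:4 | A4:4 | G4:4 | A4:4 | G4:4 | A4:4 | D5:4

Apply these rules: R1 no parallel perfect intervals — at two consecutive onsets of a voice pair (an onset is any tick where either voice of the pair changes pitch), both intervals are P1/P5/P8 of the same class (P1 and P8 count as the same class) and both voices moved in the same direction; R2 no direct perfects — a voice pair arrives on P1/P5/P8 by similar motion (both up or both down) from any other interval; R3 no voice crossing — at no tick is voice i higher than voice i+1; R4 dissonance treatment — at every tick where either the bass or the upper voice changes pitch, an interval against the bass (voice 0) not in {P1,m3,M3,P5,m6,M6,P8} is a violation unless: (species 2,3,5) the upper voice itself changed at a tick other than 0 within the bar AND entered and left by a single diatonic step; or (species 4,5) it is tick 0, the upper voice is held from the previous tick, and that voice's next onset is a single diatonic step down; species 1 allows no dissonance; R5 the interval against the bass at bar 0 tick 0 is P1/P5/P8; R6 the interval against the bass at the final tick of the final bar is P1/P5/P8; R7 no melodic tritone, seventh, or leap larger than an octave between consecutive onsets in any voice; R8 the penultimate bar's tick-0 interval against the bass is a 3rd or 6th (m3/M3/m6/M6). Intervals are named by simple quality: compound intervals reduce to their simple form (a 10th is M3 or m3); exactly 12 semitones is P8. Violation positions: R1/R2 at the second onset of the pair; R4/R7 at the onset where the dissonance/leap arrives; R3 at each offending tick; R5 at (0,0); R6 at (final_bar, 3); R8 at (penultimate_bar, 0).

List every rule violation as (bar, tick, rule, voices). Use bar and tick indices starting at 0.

bar 0: v0=G3 v1=G4 v2=B4 v3=D5 downbeat P5
bar 1: v0=F3 v1=A3 v2=F4 v3=A4 downbeat M3
bar 2: v0=E3 v1=B4 v2=B3 v3=G4 downbeat m3
bar 3: v0=F3 v1=C5 v2=E4 v3=A4 downbeat M3
bar 4: v0=A3 v1=B4 v2=E4 v3=G4 downbeat m7
bar 5: v0=F3 v1=D4 v2=F4 v3=A4 downbeat M3
bar 6: v0=G3 v1=G4 v2=B4 v3=D5 downbeat P5
  -> R5 @ bar 0 tick 0 v(0, 2): opens on M3
  -> R2 @ bar 1 tick 0 v(0, 2): G3/B4 M3 -> F3/F4 P8 similar
  -> R2 @ bar 1 tick 0 v(1, 3): G4/D5 P5 -> A3/A4 P8 similar
  -> R7 @ bar 1 tick 0 v(1,): G4->A3 leap 10st
  -> R7 @ bar 1 tick 0 v(2,): B4->F4 leap 6st
  -> R2 @ bar 2 tick 0 v(0, 2): F3/F4 P8 -> E3/B3 P5 similar
  -> R3 @ bar 2 tick 0 v(1, 2): B4 above B3
  -> R7 @ bar 2 tick 0 v(1,): A3->B4 leap 14st
  -> R7 @ bar 2 tick 0 v(2,): F4->B3 leap 6st
  -> R3 @ bar 2 tick 1 v(1, 2): B4 above B3
  -> R3 @ bar 2 tick 2 v(1, 2): B4 above B3
  -> R3 @ bar 2 tick 3 v(1, 2): B4 above B3
  -> R1 @ bar 3 tick 0 v(0, 1): E3/B4 P5 -> F3/C5 P5 similar
  -> R3 @ bar 3 tick 0 v(1, 2): C5 above E4
  -> R4 @ bar 3 tick 0 v(0, 2): F3/E4 M7 untreated
  -> R3 @ bar 3 tick 1 v(1, 2): C5 above E4
  -> R3 @ bar 3 tick 2 v(1, 2): C5 above E4
  -> R3 @ bar 3 tick 3 v(1, 2): C5 above E4
  -> R3 @ bar 4 tick 0 v(1, 2): B4 above E4
  -> R4 @ bar 4 tick 0 v(0, 1): A3/B4 M2 untreated
  -> R4 @ bar 4 tick 0 v(0, 3): A3/G4 m7 untreated
  -> R3 @ bar 4 tick 1 v(1, 2): B4 above E4
  -> R3 @ bar 4 tick 2 v(1, 2): B4 above E4
  -> R3 @ bar 4 tick 3 v(1, 2): B4 above E4
  -> R8 @ bar 5 tick 0 v(0, 2): penult P8 not 3rd/6th
  -> R1 @ bar 6 tick 0 v(1, 3): D4/A4 P5 -> G4/D5 P5 similar
  -> R2 @ bar 6 tick 0 v(0, 1): F3/D4 M6 -> G3/G4 P8 similar
  -> R2 @ bar 6 tick 0 v(0, 3): F3/A4 M3 -> G3/D5 P5 similar
  -> R7 @ bar 6 tick 0 v(2,): F4->B4 leap 6st
  -> R6 @ bar 6 tick 3 v(0, 2): closes on M3

(0, 0, R5, (0, 2))
(1, 0, R2, (0, 2))
(1, 0, R2, (1, 3))
(1, 0, R7, (1,))
(1, 0, R7, (2,))
(2, 0, R2, (0, 2))
(2, 0, R3, (1, 2))
(2, 0, R7, (1,))
(2, 0, R7, (2,))
(2, 1, R3, (1, 2))
(2, 2, R3, (1, 2))
(2, 3, R3, (1, 2))
(3, 0, R1, (0, 1))
(3, 0, R3, (1, 2))
(3, 0, R4, (0, 2))
(3, 1, R3, (1, 2))
(3, 2, R3, (1, 2))
(3, 3, R3, (1, 2))
(4, 0, R3, (1, 2))
(4, 0, R4, (0, 1))
(4, 0, R4, (0, 3))
(4, 1, R3, (1, 2))
(4, 2, R3, (1, 2))
(4, 3, R3, (1, 2))
(5, 0, R8, (0, 2))
(6, 0, R1, (1, 3))
(6, 0, R2, (0, 1))
(6, 0, R2, (0, 3))
(6, 0, R7, (2,))
(6, 3, R6, (0, 2))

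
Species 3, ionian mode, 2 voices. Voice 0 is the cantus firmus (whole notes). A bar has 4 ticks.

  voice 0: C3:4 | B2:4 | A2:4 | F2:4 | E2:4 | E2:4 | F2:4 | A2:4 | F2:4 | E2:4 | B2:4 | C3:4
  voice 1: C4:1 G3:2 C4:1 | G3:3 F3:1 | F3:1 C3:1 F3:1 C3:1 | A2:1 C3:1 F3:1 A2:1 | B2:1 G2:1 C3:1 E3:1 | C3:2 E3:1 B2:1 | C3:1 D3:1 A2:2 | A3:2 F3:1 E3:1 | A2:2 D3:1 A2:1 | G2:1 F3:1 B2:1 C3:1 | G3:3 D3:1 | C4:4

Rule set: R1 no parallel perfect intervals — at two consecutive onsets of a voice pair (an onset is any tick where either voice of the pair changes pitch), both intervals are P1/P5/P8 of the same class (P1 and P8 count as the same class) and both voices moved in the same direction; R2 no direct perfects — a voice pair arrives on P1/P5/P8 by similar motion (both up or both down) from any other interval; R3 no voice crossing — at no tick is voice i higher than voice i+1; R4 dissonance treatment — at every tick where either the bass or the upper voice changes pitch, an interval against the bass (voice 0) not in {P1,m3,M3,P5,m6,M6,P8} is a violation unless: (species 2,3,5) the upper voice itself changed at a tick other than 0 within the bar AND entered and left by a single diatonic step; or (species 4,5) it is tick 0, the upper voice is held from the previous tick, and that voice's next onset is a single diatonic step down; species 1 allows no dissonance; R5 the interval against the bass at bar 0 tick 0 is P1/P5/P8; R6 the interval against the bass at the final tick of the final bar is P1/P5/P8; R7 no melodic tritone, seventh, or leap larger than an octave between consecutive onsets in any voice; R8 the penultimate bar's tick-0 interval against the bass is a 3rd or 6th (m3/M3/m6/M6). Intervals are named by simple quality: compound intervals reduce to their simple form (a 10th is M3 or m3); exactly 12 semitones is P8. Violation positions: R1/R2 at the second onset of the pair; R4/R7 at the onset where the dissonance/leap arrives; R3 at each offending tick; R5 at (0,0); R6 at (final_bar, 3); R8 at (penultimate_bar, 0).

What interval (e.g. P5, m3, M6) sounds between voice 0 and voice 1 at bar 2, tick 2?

m6

voice 0=A2 voice 1=F3 -> m6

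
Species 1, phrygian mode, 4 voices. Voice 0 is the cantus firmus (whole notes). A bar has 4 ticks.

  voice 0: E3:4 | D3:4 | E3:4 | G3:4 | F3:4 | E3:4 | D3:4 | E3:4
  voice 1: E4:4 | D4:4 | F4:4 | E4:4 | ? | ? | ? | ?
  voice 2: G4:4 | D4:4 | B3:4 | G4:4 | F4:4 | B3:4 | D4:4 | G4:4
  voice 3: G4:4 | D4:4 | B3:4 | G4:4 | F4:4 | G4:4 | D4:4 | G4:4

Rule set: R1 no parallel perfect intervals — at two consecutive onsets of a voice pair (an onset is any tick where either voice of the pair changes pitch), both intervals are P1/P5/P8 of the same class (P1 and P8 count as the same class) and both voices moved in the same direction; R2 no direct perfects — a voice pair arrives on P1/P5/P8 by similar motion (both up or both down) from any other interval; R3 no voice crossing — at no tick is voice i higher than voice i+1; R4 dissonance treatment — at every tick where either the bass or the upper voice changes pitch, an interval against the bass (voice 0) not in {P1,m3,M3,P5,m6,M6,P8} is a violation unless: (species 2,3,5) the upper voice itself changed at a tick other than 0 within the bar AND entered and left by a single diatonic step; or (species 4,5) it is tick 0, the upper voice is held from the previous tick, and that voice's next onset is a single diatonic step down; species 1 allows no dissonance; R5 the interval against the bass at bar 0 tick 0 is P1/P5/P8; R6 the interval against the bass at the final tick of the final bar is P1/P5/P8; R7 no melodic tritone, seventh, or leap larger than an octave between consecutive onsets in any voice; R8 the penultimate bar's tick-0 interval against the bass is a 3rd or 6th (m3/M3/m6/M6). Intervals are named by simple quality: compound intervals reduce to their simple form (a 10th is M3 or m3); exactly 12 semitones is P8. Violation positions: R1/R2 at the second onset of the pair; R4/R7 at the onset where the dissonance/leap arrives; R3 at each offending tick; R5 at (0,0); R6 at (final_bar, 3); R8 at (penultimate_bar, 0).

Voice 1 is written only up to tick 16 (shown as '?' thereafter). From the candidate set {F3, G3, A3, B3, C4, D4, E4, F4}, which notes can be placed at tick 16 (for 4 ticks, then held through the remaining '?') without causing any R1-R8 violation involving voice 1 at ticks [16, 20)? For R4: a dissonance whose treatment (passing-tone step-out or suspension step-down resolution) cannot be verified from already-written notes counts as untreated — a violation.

{A3, D4, F4}

F3: violates R2,R7
G3: violates R4
A3: legal
B3: violates R4
C4: violates R2
D4: legal
E4: violates R4
F4: legal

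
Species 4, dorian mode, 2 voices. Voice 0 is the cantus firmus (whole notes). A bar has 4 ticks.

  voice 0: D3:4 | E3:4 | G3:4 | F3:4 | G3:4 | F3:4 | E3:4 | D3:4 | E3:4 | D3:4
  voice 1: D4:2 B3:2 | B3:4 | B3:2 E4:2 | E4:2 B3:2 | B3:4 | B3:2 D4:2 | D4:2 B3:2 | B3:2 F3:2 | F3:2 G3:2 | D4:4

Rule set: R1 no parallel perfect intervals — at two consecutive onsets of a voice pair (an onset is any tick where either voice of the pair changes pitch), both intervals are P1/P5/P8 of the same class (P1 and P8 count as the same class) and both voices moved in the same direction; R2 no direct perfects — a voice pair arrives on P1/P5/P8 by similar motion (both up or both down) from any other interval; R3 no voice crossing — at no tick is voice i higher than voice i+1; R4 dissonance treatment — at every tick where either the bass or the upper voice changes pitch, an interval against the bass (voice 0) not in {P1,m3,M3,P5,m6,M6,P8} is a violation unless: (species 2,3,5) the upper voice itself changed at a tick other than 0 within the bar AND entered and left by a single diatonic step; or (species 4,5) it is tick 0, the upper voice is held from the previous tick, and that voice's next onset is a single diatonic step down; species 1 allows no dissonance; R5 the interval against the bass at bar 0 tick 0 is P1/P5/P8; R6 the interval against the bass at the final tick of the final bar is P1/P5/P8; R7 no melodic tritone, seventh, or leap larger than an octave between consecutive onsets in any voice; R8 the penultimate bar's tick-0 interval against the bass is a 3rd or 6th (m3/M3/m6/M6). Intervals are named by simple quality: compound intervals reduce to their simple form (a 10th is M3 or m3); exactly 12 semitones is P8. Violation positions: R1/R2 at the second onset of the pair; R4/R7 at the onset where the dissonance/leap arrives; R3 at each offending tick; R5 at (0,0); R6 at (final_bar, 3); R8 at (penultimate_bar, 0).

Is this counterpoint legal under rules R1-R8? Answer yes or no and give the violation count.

bar 0: v0=D3 v1=D4 (P8)
bar 1: v0=E3 v1=B3 (P5)
bar 2: v0=G3 v1=B3 (M3)
bar 3: v0=F3 v1=E4 (M7)
bar 4: v0=G3 v1=B3 (M3)
bar 5: v0=F3 v1=B3 (TT)
bar 6: v0=E3 v1=D4 (m7)
bar 7: v0=D3 v1=B3 (M6)
bar 8: v0=E3 v1=F3 (m2)
bar 9: v0=D3 v1=D4 (P8)
  R4 @ bar3.0: F3/E4 M7 untreated
  R4 @ bar3.2: F3/B3 TT untreated
  R4 @ bar5.0: F3/B3 TT untreated
  R4 @ bar6.0: E3/D4 m7 untreated
  R7 @ bar7.2: B3->F3 leap 6st
  R4 @ bar8.0: E3/F3 m2 untreated
  R8 @ bar8.0: penult m2 not 3rd/6th

No (7 violations)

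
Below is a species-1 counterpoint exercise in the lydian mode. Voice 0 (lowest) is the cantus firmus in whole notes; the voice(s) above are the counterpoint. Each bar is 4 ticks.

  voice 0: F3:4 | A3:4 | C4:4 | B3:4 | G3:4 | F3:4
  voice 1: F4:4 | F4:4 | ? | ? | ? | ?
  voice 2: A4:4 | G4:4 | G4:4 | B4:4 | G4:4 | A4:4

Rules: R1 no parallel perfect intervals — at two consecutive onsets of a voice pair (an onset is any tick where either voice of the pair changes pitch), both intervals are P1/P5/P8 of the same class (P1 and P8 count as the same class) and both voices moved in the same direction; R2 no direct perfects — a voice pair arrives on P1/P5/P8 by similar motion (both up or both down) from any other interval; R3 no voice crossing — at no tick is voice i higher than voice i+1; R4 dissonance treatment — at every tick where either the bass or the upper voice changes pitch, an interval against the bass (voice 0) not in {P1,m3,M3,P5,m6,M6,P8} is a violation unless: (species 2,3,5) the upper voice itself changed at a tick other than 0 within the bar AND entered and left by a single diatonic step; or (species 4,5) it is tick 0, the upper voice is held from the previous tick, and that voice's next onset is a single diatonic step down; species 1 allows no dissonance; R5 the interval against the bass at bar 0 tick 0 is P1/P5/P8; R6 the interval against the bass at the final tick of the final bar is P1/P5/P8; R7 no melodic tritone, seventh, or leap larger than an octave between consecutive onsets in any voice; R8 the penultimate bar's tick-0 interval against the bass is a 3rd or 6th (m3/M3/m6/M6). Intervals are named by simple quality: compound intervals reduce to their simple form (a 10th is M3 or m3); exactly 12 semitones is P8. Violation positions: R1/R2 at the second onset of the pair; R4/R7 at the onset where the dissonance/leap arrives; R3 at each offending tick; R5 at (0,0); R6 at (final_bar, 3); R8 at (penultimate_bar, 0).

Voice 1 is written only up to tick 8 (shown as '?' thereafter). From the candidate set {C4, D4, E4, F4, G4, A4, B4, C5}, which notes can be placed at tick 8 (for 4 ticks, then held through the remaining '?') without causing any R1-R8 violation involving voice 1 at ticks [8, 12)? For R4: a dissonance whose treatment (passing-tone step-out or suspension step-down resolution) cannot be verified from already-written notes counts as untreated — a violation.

C4: legal
D4: violates R4
E4: legal
F4: violates R4
G4: violates R2
A4: violates R3
B4: violates R3,R4,R7
C5: violates R2,R3

{C4, E4}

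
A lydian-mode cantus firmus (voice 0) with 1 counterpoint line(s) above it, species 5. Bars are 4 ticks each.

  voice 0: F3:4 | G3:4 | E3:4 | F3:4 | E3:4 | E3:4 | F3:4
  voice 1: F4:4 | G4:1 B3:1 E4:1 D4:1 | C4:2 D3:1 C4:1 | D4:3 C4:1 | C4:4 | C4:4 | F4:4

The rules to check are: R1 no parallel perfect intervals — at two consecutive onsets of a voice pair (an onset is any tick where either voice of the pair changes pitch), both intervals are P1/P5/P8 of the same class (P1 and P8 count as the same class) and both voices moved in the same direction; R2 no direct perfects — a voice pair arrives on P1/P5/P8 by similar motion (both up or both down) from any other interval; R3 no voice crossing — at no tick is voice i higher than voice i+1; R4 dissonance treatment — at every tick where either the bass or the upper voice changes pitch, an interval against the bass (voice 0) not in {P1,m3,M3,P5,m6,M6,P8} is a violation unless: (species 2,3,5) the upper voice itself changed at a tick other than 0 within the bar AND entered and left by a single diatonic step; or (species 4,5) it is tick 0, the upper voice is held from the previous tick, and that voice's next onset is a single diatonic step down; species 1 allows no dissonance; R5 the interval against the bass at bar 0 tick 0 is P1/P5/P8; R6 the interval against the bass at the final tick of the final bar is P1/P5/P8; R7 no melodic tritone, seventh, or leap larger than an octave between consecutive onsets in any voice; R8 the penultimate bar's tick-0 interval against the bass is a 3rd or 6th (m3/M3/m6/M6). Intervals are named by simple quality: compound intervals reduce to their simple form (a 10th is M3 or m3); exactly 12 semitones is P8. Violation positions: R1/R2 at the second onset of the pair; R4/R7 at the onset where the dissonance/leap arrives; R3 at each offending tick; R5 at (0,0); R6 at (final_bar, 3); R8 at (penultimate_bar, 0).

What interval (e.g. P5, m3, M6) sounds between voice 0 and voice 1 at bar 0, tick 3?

voice 0=F3 voice 1=F4 -> P8

P8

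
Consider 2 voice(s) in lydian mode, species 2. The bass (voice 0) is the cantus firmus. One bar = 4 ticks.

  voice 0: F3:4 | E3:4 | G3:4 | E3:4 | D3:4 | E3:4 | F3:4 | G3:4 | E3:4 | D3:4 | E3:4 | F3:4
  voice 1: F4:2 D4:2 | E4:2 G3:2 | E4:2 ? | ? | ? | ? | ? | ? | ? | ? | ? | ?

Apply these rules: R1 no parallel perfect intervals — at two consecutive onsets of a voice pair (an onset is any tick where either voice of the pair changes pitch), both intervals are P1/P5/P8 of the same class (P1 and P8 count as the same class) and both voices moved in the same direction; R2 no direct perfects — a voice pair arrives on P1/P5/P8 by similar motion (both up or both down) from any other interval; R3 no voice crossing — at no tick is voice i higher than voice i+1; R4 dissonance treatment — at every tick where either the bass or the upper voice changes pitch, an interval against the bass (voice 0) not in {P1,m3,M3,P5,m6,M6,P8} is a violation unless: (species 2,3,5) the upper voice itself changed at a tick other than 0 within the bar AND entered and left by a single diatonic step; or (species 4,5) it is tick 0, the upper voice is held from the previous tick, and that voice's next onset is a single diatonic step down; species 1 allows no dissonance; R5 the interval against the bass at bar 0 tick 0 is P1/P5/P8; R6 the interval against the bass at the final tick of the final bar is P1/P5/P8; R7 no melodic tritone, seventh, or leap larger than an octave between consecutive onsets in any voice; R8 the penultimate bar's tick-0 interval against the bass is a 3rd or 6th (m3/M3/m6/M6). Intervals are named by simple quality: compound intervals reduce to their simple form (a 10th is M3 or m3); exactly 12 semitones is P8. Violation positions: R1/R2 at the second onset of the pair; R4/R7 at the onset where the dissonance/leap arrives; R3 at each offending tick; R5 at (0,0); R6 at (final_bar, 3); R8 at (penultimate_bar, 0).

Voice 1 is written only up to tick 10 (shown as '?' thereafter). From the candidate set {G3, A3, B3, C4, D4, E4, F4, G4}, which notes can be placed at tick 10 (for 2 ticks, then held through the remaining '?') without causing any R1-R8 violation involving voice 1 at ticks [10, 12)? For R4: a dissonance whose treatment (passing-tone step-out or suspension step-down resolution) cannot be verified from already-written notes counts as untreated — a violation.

{B3, D4, E4, G3, G4}

G3: legal
A3: violates R4
B3: legal
C4: violates R4
D4: legal
E4: legal
F4: violates R4
G4: legal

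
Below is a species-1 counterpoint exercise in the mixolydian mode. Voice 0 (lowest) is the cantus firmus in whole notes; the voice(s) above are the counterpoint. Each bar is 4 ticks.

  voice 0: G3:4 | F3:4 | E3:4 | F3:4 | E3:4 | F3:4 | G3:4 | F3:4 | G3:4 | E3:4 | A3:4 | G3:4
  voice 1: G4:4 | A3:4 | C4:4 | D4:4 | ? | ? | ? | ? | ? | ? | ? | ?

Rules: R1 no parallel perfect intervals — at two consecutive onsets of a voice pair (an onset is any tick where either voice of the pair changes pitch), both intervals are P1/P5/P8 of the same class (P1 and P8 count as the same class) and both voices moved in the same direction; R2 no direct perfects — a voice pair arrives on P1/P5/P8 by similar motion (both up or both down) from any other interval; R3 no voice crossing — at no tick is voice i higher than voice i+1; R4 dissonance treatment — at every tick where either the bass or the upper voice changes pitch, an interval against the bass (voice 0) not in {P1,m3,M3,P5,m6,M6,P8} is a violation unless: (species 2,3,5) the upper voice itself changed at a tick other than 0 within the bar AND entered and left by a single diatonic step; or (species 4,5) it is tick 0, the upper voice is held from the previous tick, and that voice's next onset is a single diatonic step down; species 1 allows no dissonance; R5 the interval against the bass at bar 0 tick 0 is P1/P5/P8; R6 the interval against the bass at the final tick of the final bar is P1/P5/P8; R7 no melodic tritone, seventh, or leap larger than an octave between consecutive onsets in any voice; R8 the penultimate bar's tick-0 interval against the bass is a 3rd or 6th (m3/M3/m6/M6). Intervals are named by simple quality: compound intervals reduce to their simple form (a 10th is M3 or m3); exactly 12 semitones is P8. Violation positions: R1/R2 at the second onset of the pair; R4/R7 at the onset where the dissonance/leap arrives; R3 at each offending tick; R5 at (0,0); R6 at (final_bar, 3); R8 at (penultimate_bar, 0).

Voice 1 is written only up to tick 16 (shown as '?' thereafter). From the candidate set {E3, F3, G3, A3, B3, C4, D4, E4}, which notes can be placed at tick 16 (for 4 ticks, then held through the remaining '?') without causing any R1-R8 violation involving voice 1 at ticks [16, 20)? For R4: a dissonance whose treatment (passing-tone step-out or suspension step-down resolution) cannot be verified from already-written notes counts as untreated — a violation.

E3: violates R2,R7
F3: violates R4
G3: legal
A3: violates R4
B3: violates R2
C4: legal
D4: violates R4
E4: legal

{C4, E4, G3}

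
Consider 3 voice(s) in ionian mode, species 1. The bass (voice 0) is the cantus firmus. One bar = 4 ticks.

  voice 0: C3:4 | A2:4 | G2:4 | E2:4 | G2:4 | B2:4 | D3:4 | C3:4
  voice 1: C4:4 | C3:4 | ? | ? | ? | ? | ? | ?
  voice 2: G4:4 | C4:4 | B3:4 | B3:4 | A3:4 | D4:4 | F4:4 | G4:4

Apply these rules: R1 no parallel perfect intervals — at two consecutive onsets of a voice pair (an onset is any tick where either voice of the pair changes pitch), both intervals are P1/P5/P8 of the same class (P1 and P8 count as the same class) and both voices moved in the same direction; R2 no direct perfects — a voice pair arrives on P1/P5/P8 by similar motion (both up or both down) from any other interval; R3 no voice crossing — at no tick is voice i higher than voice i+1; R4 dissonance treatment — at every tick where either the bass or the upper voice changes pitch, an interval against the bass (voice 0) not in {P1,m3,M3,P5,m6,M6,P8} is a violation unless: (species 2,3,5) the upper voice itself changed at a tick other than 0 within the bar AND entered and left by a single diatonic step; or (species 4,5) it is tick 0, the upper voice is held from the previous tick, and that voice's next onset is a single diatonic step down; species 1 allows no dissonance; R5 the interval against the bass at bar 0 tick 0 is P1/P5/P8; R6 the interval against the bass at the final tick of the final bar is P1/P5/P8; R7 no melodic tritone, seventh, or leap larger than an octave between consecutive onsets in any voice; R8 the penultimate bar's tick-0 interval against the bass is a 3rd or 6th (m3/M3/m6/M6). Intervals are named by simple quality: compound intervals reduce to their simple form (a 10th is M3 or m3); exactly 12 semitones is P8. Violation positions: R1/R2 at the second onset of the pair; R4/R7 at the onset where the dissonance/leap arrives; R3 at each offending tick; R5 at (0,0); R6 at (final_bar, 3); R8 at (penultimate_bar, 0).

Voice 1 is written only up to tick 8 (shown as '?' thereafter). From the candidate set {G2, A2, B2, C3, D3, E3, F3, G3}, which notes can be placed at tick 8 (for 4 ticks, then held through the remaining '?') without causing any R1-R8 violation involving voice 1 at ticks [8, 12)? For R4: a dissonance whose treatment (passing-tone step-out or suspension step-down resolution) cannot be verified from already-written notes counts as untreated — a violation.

{D3, E3, G3}

G2: violates R2
A2: violates R4
B2: violates R1
C3: violates R4
D3: legal
E3: legal
F3: violates R4
G3: legal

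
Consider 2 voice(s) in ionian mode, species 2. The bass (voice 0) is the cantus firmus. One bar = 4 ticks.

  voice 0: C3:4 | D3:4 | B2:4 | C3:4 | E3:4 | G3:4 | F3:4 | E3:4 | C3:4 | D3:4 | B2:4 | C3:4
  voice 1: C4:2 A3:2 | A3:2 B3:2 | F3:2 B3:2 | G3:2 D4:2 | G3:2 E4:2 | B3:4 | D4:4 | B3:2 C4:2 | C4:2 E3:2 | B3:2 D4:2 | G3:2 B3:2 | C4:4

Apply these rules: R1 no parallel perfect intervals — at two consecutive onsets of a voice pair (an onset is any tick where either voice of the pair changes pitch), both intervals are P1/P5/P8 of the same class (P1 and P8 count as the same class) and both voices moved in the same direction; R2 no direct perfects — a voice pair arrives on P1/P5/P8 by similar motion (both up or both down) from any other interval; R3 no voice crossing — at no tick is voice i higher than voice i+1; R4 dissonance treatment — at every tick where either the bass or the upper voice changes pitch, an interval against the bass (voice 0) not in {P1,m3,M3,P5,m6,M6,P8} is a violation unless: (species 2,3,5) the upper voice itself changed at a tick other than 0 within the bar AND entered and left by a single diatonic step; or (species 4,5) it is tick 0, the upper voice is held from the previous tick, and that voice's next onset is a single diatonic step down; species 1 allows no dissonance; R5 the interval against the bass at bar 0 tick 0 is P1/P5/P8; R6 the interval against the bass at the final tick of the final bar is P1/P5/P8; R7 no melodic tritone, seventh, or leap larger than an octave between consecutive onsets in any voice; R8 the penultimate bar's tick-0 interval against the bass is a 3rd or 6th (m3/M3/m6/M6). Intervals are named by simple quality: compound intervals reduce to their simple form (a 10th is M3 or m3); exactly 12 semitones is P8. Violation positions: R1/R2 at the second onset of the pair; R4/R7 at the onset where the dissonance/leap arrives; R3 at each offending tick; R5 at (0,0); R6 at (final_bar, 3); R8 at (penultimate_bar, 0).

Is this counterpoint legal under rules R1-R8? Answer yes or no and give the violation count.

bar 0: v0=C3 v1=C4 (P8)
bar 1: v0=D3 v1=A3 (P5)
bar 2: v0=B2 v1=F3 (TT)
bar 3: v0=C3 v1=G3 (P5)
bar 4: v0=E3 v1=G3 (m3)
bar 5: v0=G3 v1=B3 (M3)
bar 6: v0=F3 v1=D4 (M6)
bar 7: v0=E3 v1=B3 (P5)
bar 8: v0=C3 v1=C4 (P8)
bar 9: v0=D3 v1=B3 (M6)
bar 10: v0=B2 v1=G3 (m6)
bar 11: v0=C3 v1=C4 (P8)
  R4 @ bar2.0: B2/F3 TT untreated
  R7 @ bar2.0: B3->F3 leap 6st
  R7 @ bar2.2: F3->B3 leap 6st
  R4 @ bar3.2: C3/D4 M2 untreated
  R2 @ bar7.0: F3/D4 M6 -> E3/B3 P5 similar
  R1 @ bar11.0: B2/B3 P8 -> C3/C4 P8 similar

No (6 violations)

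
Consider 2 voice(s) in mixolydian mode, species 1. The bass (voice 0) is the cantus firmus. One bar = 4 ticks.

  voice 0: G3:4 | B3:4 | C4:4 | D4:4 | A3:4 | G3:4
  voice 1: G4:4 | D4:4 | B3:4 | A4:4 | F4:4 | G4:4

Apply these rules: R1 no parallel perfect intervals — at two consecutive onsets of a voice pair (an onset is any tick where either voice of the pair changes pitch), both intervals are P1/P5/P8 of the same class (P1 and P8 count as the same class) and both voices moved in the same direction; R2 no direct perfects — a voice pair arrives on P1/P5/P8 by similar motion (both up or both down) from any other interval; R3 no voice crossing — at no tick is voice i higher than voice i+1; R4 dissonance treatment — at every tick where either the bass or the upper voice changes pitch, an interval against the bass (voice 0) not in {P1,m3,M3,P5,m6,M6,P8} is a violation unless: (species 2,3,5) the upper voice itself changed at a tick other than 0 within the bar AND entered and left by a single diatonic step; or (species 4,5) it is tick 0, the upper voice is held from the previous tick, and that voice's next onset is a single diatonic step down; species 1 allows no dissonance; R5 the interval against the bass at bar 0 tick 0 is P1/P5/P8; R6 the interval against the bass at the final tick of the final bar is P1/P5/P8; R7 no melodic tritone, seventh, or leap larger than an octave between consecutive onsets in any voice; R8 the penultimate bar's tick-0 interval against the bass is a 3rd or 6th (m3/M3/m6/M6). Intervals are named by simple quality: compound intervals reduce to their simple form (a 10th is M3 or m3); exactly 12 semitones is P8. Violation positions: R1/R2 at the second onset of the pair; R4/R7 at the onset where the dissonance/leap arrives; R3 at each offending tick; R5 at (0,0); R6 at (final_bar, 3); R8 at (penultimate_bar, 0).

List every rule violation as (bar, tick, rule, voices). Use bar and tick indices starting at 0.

(2, 0, R3, (0, 1))
(2, 0, R4, (0, 1))
(2, 1, R3, (0, 1))
(2, 2, R3, (0, 1))
(2, 3, R3, (0, 1))
(3, 0, R2, (0, 1))
(3, 0, R7, (1,))

bar 0: v0=G3 v1=G4 downbeat P8
bar 1: v0=B3 v1=D4 downbeat m3
bar 2: v0=C4 v1=B3 downbeat m2
bar 3: v0=D4 v1=A4 downbeat P5
bar 4: v0=A3 v1=F4 downbeat m6
bar 5: v0=G3 v1=G4 downbeat P8
  -> R3 @ bar 2 tick 0 v(0, 1): C4 above B3
  -> R4 @ bar 2 tick 0 v(0, 1): C4/B3 m2 untreated
  -> R3 @ bar 2 tick 1 v(0, 1): C4 above B3
  -> R3 @ bar 2 tick 2 v(0, 1): C4 above B3
  -> R3 @ bar 2 tick 3 v(0, 1): C4 above B3
  -> R2 @ bar 3 tick 0 v(0, 1): C4/B3 m2 -> D4/A4 P5 similar
  -> R7 @ bar 3 tick 0 v(1,): B3->A4 leap 10st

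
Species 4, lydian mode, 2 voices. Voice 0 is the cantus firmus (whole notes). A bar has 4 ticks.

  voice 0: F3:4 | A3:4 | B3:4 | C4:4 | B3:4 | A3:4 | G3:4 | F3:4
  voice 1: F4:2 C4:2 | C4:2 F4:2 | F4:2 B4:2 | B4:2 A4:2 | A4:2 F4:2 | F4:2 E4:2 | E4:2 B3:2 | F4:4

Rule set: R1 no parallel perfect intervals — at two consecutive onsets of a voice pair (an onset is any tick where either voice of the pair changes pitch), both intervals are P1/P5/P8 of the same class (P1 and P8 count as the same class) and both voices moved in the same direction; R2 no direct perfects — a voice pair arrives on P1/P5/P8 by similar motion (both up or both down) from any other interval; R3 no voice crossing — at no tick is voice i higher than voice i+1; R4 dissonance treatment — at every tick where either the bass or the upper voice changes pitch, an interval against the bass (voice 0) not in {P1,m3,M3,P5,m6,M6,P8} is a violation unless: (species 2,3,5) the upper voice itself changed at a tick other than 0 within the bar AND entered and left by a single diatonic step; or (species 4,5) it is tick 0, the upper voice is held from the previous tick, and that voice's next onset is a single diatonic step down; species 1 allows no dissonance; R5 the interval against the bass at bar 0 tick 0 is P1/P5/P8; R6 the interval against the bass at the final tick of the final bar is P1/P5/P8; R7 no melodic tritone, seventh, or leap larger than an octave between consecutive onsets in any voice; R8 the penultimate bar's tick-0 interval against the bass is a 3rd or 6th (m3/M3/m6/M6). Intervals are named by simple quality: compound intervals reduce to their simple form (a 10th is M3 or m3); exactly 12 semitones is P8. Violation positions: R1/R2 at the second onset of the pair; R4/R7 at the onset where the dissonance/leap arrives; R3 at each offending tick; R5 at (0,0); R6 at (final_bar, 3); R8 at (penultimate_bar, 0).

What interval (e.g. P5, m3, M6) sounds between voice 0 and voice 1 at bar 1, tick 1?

voice 0=A3 voice 1=C4 -> m3

m3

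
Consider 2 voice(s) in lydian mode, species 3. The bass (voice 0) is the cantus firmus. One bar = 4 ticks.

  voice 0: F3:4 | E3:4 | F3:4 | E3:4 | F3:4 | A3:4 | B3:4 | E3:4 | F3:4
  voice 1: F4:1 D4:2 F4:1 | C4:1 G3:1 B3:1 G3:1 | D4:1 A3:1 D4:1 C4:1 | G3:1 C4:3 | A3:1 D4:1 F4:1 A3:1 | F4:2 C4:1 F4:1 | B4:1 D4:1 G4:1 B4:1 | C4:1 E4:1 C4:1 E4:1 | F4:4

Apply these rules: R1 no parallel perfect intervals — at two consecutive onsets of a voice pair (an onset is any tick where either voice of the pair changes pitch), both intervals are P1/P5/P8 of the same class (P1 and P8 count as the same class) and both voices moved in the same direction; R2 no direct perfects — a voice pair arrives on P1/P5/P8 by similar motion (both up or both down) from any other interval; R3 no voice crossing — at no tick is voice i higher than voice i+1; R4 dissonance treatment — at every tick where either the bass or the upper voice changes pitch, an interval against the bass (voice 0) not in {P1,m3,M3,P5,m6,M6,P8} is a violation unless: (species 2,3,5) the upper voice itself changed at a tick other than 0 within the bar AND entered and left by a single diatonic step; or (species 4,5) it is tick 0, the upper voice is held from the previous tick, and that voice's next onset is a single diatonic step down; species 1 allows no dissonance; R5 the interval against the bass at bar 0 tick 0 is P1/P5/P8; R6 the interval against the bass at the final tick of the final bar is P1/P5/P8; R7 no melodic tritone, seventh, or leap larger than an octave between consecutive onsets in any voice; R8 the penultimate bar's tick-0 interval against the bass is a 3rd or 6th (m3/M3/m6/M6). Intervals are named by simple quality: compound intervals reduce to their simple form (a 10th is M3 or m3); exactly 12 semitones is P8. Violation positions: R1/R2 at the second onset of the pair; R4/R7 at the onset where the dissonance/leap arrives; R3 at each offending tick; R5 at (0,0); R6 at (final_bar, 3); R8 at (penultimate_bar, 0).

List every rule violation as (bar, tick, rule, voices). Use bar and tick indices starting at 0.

bar 0: v0=F3 v1=F4 downbeat P8
bar 1: v0=E3 v1=C4 downbeat m6
bar 2: v0=F3 v1=D4 downbeat M6
bar 3: v0=E3 v1=G3 downbeat m3
bar 4: v0=F3 v1=A3 downbeat M3
bar 5: v0=A3 v1=F4 downbeat m6
bar 6: v0=B3 v1=B4 downbeat P8
bar 7: v0=E3 v1=C4 downbeat m6
bar 8: v0=F3 v1=F4 downbeat P8
  -> R2 @ bar 6 tick 0 v(0, 1): A3/F4 m6 -> B3/B4 P8 similar
  -> R7 @ bar 6 tick 0 v(1,): F4->B4 leap 6st
  -> R7 @ bar 7 tick 0 v(1,): B4->C4 leap 11st
  -> R1 @ bar 8 tick 0 v(0, 1): E3/E4 P8 -> F3/F4 P8 similar

(6, 0, R2, (0, 1))
(6, 0, R7, (1,))
(7, 0, R7, (1,))
(8, 0, R1, (0, 1))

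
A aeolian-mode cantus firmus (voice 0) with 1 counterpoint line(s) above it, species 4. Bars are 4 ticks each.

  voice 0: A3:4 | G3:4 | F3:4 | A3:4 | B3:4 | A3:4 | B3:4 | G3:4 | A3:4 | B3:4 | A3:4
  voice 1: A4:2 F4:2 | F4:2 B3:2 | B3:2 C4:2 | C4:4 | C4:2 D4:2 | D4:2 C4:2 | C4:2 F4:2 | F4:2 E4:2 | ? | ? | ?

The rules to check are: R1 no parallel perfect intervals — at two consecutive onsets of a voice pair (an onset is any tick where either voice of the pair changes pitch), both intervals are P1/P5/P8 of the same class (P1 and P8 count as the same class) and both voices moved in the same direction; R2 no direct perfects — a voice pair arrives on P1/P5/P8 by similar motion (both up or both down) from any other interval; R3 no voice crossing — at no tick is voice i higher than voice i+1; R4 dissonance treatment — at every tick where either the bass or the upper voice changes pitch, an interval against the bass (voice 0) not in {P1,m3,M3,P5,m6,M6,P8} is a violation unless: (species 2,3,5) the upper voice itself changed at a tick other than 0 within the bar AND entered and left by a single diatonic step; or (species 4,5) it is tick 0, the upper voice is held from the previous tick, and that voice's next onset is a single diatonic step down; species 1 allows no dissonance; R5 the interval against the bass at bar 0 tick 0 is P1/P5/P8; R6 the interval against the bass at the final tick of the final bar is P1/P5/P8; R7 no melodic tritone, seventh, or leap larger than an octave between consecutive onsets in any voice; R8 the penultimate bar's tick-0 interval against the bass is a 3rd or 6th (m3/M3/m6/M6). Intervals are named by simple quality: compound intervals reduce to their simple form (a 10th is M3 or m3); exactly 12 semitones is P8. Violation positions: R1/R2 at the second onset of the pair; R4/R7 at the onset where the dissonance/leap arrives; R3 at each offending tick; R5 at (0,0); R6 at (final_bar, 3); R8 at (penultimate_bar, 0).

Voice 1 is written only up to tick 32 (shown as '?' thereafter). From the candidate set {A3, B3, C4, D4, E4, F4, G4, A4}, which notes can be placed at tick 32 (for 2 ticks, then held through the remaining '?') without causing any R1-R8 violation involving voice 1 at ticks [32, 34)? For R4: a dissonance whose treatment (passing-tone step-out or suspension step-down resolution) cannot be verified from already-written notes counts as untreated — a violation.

A3: legal
B3: violates R4
C4: legal
D4: violates R4
E4: legal
F4: legal
G4: violates R4
A4: violates R2

{A3, C4, E4, F4}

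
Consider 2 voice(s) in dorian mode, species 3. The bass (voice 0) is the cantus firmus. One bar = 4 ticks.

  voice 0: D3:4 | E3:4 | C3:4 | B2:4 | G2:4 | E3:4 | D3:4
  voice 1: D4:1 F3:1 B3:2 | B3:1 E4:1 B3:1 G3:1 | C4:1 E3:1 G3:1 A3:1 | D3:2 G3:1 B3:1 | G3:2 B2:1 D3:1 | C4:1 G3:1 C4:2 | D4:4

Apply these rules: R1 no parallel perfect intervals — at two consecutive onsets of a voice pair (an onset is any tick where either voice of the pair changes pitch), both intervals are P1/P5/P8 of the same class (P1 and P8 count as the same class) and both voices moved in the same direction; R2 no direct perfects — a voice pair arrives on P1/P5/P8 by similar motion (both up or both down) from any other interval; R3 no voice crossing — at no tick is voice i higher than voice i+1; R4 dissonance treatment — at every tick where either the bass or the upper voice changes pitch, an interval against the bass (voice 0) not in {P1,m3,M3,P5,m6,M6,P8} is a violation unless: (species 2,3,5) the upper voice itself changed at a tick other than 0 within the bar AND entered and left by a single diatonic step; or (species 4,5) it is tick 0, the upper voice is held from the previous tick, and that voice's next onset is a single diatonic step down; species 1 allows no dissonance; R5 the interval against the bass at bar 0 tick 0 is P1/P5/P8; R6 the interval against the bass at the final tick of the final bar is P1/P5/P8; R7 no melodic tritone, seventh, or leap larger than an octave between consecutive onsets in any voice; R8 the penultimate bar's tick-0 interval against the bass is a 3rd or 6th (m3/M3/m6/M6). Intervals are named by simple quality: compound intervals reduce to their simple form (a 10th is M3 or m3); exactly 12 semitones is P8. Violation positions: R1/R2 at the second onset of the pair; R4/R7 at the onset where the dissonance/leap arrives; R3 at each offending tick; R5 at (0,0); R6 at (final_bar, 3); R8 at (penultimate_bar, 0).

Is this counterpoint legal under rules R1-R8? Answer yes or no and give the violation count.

bar 0: v0=D3 v1=D4 (P8)
bar 1: v0=E3 v1=B3 (P5)
bar 2: v0=C3 v1=C4 (P8)
bar 3: v0=B2 v1=D3 (m3)
bar 4: v0=G2 v1=G3 (P8)
bar 5: v0=E3 v1=C4 (m6)
bar 6: v0=D3 v1=D4 (P8)
  R7 @ bar0.2: F3->B3 leap 6st
  R1 @ bar4.0: B2/B3 P8 -> G2/G3 P8 similar
  R7 @ bar5.0: D3->C4 leap 10st

No (3 violations)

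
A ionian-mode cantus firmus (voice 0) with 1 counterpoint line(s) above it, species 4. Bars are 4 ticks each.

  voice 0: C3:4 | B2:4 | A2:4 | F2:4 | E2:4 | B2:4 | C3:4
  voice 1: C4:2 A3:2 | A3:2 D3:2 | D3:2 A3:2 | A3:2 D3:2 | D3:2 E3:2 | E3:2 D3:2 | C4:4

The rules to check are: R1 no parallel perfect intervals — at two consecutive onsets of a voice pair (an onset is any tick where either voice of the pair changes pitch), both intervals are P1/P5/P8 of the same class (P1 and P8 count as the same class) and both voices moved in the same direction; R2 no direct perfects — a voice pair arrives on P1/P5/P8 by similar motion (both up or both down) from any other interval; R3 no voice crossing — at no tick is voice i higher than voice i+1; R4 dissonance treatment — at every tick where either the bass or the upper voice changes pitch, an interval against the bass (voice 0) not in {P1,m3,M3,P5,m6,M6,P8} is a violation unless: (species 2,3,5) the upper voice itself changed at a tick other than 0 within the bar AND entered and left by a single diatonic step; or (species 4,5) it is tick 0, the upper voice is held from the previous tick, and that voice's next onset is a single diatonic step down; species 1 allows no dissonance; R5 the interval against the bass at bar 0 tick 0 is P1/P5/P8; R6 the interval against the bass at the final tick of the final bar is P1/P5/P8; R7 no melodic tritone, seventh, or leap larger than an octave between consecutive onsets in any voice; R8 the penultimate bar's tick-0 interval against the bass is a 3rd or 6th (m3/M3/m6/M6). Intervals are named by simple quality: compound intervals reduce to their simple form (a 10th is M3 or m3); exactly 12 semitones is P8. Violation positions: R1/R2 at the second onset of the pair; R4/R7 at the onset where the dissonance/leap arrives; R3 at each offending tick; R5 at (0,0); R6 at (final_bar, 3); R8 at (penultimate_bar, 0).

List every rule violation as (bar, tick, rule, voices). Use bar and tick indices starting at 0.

bar 0: v0=C3 v1=C4 downbeat P8
bar 1: v0=B2 v1=A3 downbeat m7
bar 2: v0=A2 v1=D3 downbeat P4
bar 3: v0=F2 v1=A3 downbeat M3
bar 4: v0=E2 v1=D3 downbeat m7
bar 5: v0=B2 v1=E3 downbeat P4
bar 6: v0=C3 v1=C4 downbeat P8
  -> R4 @ bar 1 tick 0 v(0, 1): B2/A3 m7 untreated
  -> R4 @ bar 2 tick 0 v(0, 1): A2/D3 P4 untreated
  -> R4 @ bar 4 tick 0 v(0, 1): E2/D3 m7 untreated
  -> R8 @ bar 5 tick 0 v(0, 1): penult P4 not 3rd/6th
  -> R2 @ bar 6 tick 0 v(0, 1): B2/D3 m3 -> C3/C4 P8 similar
  -> R7 @ bar 6 tick 0 v(1,): D3->C4 leap 10st

(1, 0, R4, (0, 1))
(2, 0, R4, (0, 1))
(4, 0, R4, (0, 1))
(5, 0, R8, (0, 1))
(6, 0, R2, (0, 1))
(6, 0, R7, (1,))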